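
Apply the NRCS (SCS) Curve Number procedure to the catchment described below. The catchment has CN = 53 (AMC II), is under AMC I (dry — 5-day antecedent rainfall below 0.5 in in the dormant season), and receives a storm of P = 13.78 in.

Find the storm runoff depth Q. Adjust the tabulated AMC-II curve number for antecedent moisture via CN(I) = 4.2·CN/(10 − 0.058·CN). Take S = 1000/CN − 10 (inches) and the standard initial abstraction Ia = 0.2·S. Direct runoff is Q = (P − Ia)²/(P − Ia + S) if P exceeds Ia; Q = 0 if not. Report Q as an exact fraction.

CN(I) from CN(II)=53: (4.2·53)/(10 − 0.058·53) = 111300/3463 ≈ 32.140
Max retention: S = 1000/(111300/3463) − 10 = 23500/1113 in (≈ 21.114 in)
Ia = 0.2·(23500/1113) = 4700/1113 in ≈ 4.223 in
Excess rainfall: 13.780 − 4.223 = 9.557 in; P > Ia so Q > 0
Q = (531857/55650)²/((531857/55650) + 23500/1113) = (282871868449/3096922500)/(1706857/55650) = 282871868449/94986592050 in ≈ 2.978 in

Q = 282871868449/94986592050 in ≈ 2.978 in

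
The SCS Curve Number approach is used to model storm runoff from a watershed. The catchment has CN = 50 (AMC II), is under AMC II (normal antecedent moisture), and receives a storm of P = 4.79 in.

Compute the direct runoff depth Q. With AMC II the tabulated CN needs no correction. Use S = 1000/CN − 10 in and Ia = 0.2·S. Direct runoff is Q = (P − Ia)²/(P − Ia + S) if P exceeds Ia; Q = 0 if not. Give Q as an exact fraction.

AMC II — tabulated CN = 50 applies directly.
Retention S: 1000/CN − 10 with CN=50.000 → S = 10 ≈ 10.000 in
Initial abstraction Ia = S/5 = 10/5 = 2 ≈ 2.000 in
Excess rainfall: 4.790 − 2.000 = 2.790 in; P > Ia so Q > 0
Q = (279/100)²/((279/100) + 10) = (77841/10000)/(1279/100) = 77841/127900 in ≈ 0.609 in

Q = 77841/127900 in ≈ 0.609 in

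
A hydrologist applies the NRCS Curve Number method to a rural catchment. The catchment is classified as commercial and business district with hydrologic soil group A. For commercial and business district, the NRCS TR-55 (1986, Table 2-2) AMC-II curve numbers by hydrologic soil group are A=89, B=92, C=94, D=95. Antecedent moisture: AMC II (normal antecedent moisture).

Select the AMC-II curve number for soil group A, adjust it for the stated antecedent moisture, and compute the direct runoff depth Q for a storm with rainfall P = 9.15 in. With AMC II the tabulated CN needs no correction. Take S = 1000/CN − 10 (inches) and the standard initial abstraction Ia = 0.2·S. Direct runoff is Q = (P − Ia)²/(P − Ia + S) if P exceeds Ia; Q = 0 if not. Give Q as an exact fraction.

Q = 251127409/32123660 in ≈ 7.818 in

NRCS table: commercial and business district, soil group A → CN(II) = 89
CN(II) = 89; AMC II needs no correction.
Retention S: 1000/CN − 10 with CN=89.000 → S = 110/89 ≈ 1.236 in
Ia = 0.2S: 0.2·1.236 = 0.247 in (exactly 22/89)
Excess rainfall: 9.150 − 0.247 = 8.903 in; P > Ia so Q > 0
Runoff Q = (P−Ia)²/(P−Ia+S) = (8.903)²/(8.903+1.236) = 251127409/32123660 ≈ 7.818 in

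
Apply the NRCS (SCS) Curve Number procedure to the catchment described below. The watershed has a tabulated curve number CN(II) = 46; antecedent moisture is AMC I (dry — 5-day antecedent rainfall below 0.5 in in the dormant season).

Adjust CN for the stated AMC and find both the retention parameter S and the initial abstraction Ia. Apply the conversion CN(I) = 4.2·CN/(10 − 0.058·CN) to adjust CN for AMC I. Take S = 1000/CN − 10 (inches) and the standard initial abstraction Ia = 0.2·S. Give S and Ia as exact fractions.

S = 4500/161 in ≈ 27.950 in; Ia = 900/161 in ≈ 5.590 in

CN(I) from CN(II)=46: (4.2·46)/(10 − 0.058·46) = 16100/611 ≈ 26.350
S = 1000/(16100/611) − 10 = 4500/161 in ≈ 27.950 in
Ia = 0.2·(4500/161) = 900/161 in ≈ 5.590 in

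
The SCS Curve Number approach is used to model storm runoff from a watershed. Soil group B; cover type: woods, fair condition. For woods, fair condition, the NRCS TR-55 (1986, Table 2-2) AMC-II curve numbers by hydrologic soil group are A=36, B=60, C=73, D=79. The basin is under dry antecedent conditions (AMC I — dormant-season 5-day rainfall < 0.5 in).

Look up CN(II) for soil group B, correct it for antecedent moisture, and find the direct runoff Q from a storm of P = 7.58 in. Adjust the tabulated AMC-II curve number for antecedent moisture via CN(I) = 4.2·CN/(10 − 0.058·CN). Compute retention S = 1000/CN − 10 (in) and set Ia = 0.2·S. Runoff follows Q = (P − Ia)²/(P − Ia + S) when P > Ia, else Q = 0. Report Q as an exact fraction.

NRCS table: woods, fair condition, soil group B → CN(II) = 60
Adjust CN=60 to AMC I: 4.2·60/(10 − 0.058·60) → 252 ÷ (163/25) = 6300/163 ≈ 38.650
Retention S: 1000/CN − 10 with CN=38.650 → S = 1000/63 ≈ 15.873 in
Initial abstraction Ia = S/5 = (1000/63)/5 = 200/63 ≈ 3.175 in
P − Ia = 7.580 − 3.175 = 13877/3150 ≈ 4.405 in (> 0, runoff occurs)
Runoff Q = (P−Ia)²/(P−Ia+S) = (4.405)²/(4.405+15.873) = 192571129/201212550 ≈ 0.957 in

Q = 192571129/201212550 in ≈ 0.957 in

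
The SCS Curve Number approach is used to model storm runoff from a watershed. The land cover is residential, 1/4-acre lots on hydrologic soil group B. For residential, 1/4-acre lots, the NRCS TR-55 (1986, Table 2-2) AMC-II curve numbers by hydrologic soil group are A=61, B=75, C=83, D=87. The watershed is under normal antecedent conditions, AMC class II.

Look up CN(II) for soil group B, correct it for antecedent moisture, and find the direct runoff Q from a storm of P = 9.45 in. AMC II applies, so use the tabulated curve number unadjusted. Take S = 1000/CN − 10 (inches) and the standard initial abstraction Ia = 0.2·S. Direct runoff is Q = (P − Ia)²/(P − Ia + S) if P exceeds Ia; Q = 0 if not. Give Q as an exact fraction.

Q = 277729/43620 in ≈ 6.367 in

NRCS table: residential, 1/4-acre lots, soil group B → CN(II) = 75
Average conditions: CN = 75 (no AMC adjustment).
S = 1000/75 − 10 = 10/3 in ≈ 3.333 in
Initial abstraction Ia = S/5 = (10/3)/5 = 2/3 ≈ 0.667 in
Excess rainfall: 9.450 − 0.667 = 8.783 in; P > Ia so Q > 0
Runoff Q = (P−Ia)²/(P−Ia+S) = (8.783)²/(8.783+3.333) = 277729/43620 ≈ 6.367 in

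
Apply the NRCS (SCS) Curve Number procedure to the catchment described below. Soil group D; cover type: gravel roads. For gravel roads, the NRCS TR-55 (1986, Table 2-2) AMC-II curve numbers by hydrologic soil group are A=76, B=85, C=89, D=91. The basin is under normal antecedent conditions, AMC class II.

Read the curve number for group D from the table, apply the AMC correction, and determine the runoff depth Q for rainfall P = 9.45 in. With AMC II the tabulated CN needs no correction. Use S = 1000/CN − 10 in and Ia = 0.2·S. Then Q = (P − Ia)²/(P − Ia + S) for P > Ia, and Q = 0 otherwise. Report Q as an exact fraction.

Q = 31505769/3769220 in ≈ 8.359 in

NRCS table: gravel roads, soil group D → CN(II) = 91
Average conditions: CN = 91 (no AMC adjustment).
Retention S: 1000/CN − 10 with CN=91.000 → S = 90/91 ≈ 0.989 in
Initial abstraction Ia = S/5 = (90/91)/5 = 18/91 ≈ 0.198 in
Since P=9.450 > Ia=0.198: effective rainfall P−Ia = 16839/1820 in
Q = (16839/1820)²/((16839/1820) + 90/91) = (283551921/3312400)/(18639/1820) = 31505769/3769220 in ≈ 8.359 in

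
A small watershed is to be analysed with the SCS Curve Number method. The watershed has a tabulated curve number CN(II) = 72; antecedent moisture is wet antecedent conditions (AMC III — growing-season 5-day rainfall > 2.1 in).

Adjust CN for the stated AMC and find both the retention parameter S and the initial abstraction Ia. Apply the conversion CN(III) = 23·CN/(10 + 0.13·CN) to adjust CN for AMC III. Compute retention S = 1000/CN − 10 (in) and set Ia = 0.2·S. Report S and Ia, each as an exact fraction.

Wet (AMC III): CN(III) = 23·72/(10 + 0.13·72) = 1656/(484/25) = 10350/121 ≈ 85.537
S = 1000/(10350/121) − 10 = 350/207 in ≈ 1.691 in
Initial abstraction Ia = S/5 = (350/207)/5 = 70/207 ≈ 0.338 in

S = 350/207 in ≈ 1.691 in; Ia = 70/207 in ≈ 0.338 in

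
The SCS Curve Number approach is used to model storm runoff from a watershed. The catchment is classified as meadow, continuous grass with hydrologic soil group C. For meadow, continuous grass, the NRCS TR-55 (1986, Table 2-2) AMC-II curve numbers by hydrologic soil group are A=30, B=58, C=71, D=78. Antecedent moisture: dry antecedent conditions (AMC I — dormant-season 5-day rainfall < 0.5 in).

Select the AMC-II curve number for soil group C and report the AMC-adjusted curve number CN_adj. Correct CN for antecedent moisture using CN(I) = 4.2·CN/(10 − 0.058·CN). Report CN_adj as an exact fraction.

NRCS table: meadow, continuous grass, soil group C → CN(II) = 71
Adjust CN=71 to AMC I: 4.2·71/(10 − 0.058·71) → (1491/5) ÷ (2941/500) = 149100/2941 ≈ 50.697

CN_adj = 149100/2941 ≈ 50.697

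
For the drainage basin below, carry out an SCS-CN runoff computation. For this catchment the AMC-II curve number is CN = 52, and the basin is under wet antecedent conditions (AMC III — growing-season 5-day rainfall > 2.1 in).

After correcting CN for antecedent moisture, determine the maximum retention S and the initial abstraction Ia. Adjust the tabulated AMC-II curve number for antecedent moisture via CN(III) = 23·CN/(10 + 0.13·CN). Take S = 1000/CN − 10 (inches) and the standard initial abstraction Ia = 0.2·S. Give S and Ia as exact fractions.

CN(III) from CN(II)=52: (23·52)/(10 + 0.13·52) = 29900/419 ≈ 71.360
Retention S: 1000/CN − 10 with CN=71.360 → S = 1200/299 ≈ 4.013 in
Ia = 0.2S: 0.2·4.013 = 0.803 in (exactly 240/299)

S = 1200/299 in ≈ 4.013 in; Ia = 240/299 in ≈ 0.803 in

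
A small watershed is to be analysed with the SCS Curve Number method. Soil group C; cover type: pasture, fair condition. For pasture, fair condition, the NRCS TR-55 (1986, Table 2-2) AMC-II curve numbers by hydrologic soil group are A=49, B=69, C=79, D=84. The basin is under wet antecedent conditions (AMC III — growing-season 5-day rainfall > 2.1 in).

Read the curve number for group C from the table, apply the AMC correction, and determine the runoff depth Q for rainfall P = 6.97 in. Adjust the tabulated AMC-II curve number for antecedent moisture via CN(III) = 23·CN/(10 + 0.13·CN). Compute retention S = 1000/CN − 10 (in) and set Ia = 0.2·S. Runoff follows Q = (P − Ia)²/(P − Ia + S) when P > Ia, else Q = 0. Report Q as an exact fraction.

Q = 1499275353601/260639383300 in ≈ 5.752 in

NRCS table: pasture, fair condition, soil group C → CN(II) = 79
Adjust CN=79 to AMC III: 23·79/(10 + 0.13·79) → 1817 ÷ (2027/100) = 181700/2027 ≈ 89.640
Retention S: 1000/CN − 10 with CN=89.640 → S = 2100/1817 ≈ 1.156 in
Ia = 0.2S: 0.2·1.156 = 0.231 in (exactly 420/1817)
P − Ia = 6.970 − 0.231 = 1224449/181700 ≈ 6.739 in (> 0, runoff occurs)
Q: (1224449/181700)² ÷ (1434449/181700) = 1499275353601/260639383300 in (≈ 5.752 in)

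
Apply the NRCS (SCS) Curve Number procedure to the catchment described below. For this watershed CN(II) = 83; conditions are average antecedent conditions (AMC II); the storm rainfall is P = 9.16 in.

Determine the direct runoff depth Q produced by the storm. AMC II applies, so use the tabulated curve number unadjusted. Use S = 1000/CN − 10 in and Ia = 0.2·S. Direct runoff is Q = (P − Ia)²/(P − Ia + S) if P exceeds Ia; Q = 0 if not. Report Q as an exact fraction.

CN(II) = 83; AMC II needs no correction.
S = 1000/83 − 10 = 170/83 in ≈ 2.048 in
Ia = 0.2S: 0.2·2.048 = 0.410 in (exactly 34/83)
Since P=9.160 > Ia=0.410: effective rainfall P−Ia = 18157/2075 in
Runoff Q = (P−Ia)²/(P−Ia+S) = (8.750)²/(8.750+2.048) = 329676649/46494525 ≈ 7.091 in

Q = 329676649/46494525 in ≈ 7.091 in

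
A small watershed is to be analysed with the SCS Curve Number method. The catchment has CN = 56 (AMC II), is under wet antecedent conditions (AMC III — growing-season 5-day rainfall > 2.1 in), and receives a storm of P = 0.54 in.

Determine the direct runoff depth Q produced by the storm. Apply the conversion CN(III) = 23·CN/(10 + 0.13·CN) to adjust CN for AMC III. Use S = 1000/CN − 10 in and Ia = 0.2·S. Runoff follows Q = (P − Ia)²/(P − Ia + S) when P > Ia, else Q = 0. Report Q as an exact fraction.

Q = 0 in ≈ 0.000 in

Wet (AMC III): CN(III) = 23·56/(10 + 0.13·56) = 1288/(432/25) = 4025/54 ≈ 74.537
Retention S: 1000/CN − 10 with CN=74.537 → S = 550/161 ≈ 3.416 in
Ia = 0.2S: 0.2·3.416 = 0.683 in (exactly 110/161)
P = 0.540 ≤ Ia = 0.683 in: entire storm abstracted, Q = 0.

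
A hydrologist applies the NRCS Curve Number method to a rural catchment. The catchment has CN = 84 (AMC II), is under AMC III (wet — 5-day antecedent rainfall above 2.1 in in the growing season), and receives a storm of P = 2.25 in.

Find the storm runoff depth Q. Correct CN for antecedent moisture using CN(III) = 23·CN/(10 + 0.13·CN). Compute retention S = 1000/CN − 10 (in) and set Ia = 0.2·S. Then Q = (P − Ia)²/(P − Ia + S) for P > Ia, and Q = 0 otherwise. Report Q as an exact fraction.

CN(III) from CN(II)=84: (23·84)/(10 + 0.13·84) = 48300/523 ≈ 92.352
S = 1000/(48300/523) − 10 = 400/483 in ≈ 0.828 in
Ia = 0.2·(400/483) = 80/483 in ≈ 0.166 in
P − Ia = 2.250 − 0.166 = 4027/1932 ≈ 2.084 in (> 0, runoff occurs)
Runoff Q = (P−Ia)²/(P−Ia+S) = (2.084)²/(2.084+0.828) = 16216729/10871364 ≈ 1.492 in

Q = 16216729/10871364 in ≈ 1.492 in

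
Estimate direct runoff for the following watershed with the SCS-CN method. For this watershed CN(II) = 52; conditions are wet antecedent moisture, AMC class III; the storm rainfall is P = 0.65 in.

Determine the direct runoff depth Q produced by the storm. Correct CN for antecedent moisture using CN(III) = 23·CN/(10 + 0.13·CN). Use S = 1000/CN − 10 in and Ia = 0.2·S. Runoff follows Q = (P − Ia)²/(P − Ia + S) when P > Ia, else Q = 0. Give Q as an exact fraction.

Q = 0 in ≈ 0.000 in

CN(III) from CN(II)=52: (23·52)/(10 + 0.13·52) = 29900/419 ≈ 71.360
S = 1000/(29900/419) − 10 = 1200/299 in ≈ 4.013 in
Ia = 0.2·(1200/299) = 240/299 in ≈ 0.803 in
P = 0.650 ≤ Ia = 0.803 in: entire storm abstracted, Q = 0.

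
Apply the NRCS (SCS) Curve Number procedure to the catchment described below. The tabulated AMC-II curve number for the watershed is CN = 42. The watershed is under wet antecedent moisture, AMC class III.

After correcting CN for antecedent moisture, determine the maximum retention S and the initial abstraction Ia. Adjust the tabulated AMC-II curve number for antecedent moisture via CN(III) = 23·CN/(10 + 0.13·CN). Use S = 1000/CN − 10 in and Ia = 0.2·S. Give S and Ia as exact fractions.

S = 2900/483 in ≈ 6.004 in; Ia = 580/483 in ≈ 1.201 in

Wet (AMC III): CN(III) = 23·42/(10 + 0.13·42) = 966/(773/50) = 48300/773 ≈ 62.484
Max retention: S = 1000/(48300/773) − 10 = 2900/483 in (≈ 6.004 in)
Ia = 0.2·(2900/483) = 580/483 in ≈ 1.201 in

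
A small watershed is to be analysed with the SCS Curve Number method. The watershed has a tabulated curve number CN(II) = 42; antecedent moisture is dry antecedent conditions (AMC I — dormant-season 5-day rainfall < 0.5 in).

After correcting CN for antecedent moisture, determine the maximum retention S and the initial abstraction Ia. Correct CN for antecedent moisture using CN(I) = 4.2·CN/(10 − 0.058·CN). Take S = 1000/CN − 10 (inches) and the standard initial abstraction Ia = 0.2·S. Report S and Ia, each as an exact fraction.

CN(I) from CN(II)=42: (4.2·42)/(10 − 0.058·42) = 44100/1891 ≈ 23.321
Max retention: S = 1000/(44100/1891) − 10 = 14500/441 in (≈ 32.880 in)
Ia = 0.2S: 0.2·32.880 = 6.576 in (exactly 2900/441)

S = 14500/441 in ≈ 32.880 in; Ia = 2900/441 in ≈ 6.576 in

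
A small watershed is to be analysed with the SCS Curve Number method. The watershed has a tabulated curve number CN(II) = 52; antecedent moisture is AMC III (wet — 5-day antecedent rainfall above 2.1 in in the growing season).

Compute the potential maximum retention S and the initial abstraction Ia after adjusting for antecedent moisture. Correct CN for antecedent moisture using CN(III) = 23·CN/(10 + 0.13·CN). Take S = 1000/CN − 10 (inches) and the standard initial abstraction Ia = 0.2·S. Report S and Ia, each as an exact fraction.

S = 1200/299 in ≈ 4.013 in; Ia = 240/299 in ≈ 0.803 in

Wet (AMC III): CN(III) = 23·52/(10 + 0.13·52) = 1196/(419/25) = 29900/419 ≈ 71.360
S = 1000/(29900/419) − 10 = 1200/299 in ≈ 4.013 in
Ia = 0.2S: 0.2·4.013 = 0.803 in (exactly 240/299)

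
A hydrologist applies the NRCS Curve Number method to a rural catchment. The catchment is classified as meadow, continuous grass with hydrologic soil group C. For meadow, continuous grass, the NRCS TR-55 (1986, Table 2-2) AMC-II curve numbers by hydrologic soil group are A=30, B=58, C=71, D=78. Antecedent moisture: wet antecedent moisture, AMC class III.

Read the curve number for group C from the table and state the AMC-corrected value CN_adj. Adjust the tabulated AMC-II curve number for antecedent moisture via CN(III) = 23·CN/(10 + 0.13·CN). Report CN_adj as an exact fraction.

CN_adj = 163300/1923 ≈ 84.919

NRCS table: meadow, continuous grass, soil group C → CN(II) = 71
CN(III) from CN(II)=71: (23·71)/(10 + 0.13·71) = 163300/1923 ≈ 84.919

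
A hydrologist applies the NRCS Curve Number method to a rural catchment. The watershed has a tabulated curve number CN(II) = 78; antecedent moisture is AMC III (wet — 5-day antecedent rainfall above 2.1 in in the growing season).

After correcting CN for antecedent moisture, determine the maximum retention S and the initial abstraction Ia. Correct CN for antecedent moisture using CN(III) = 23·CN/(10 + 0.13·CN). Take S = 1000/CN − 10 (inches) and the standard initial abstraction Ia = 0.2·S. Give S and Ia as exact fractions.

S = 1100/897 in ≈ 1.226 in; Ia = 220/897 in ≈ 0.245 in

Adjust CN=78 to AMC III: 23·78/(10 + 0.13·78) → 1794 ÷ (1007/50) = 89700/1007 ≈ 89.076
Retention S: 1000/CN − 10 with CN=89.076 → S = 1100/897 ≈ 1.226 in
Initial abstraction Ia = S/5 = (1100/897)/5 = 220/897 ≈ 0.245 in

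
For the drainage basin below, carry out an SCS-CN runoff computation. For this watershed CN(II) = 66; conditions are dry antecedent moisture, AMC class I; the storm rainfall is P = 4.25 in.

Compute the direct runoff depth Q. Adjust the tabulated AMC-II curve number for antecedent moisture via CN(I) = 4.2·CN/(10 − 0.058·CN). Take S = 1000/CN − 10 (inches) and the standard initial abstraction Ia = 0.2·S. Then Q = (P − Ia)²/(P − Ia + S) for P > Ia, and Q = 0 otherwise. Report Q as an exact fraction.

Dry (AMC I): CN(I) = 4.2·66/(10 − 0.058·66) = (1386/5)/(1543/250) = 69300/1543 ≈ 44.913
Retention S: 1000/CN − 10 with CN=44.913 → S = 8500/693 ≈ 12.266 in
Ia = 0.2S: 0.2·12.266 = 2.453 in (exactly 1700/693)
P − Ia = 4.250 − 2.453 = 4981/2772 ≈ 1.797 in (> 0, runoff occurs)
Runoff Q = (P−Ia)²/(P−Ia+S) = (1.797)²/(1.797+12.266) = 1459433/6356196 ≈ 0.230 in

Q = 1459433/6356196 in ≈ 0.230 in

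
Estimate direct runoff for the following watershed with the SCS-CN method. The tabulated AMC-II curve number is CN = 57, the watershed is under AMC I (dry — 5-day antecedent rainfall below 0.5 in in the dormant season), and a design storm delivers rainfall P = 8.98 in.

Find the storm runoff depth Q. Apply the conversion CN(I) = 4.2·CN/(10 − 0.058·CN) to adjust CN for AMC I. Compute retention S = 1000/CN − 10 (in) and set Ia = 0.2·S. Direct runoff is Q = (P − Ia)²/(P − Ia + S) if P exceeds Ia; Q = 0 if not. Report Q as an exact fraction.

Q = 103975937209/83637562050 in ≈ 1.243 in

Adjust CN=57 to AMC I: 4.2·57/(10 − 0.058·57) → (1197/5) ÷ (3347/500) = 119700/3347 ≈ 35.763
S = 1000/(119700/3347) − 10 = 21500/1197 in ≈ 17.962 in
Initial abstraction Ia = S/5 = (21500/1197)/5 = 4300/1197 ≈ 3.592 in
Since P=8.980 > Ia=3.592: effective rainfall P−Ia = 322453/59850 in
Q: (322453/59850)² ÷ (1397453/59850) = 103975937209/83637562050 in (≈ 1.243 in)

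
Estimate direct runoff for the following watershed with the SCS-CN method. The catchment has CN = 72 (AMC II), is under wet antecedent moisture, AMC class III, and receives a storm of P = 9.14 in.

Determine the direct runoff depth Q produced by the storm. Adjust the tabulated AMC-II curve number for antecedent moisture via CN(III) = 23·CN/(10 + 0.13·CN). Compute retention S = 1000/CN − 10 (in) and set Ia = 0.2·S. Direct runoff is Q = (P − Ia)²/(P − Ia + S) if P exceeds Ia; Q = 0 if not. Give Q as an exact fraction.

Adjust CN=72 to AMC III: 23·72/(10 + 0.13·72) → 1656 ÷ (484/25) = 10350/121 ≈ 85.537
S = 1000/(10350/121) − 10 = 350/207 in ≈ 1.691 in
Ia = 0.2·(350/207) = 70/207 in ≈ 0.338 in
Excess rainfall: 9.140 − 0.338 = 8.802 in; P > Ia so Q > 0
Q: (91099/10350)² ÷ (108599/10350) = 8299027801/1123999650 in (≈ 7.383 in)

Q = 8299027801/1123999650 in ≈ 7.383 in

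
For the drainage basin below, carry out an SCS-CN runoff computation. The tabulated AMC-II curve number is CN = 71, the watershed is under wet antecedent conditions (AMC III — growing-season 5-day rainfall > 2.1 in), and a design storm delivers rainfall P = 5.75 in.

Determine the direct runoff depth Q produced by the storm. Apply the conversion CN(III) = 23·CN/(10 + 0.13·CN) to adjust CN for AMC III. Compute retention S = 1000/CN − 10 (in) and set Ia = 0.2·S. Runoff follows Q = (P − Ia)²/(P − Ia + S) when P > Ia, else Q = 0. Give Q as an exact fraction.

CN(III) from CN(II)=71: (23·71)/(10 + 0.13·71) = 163300/1923 ≈ 84.919
Max retention: S = 1000/(163300/1923) − 10 = 2900/1633 in (≈ 1.776 in)
Initial abstraction Ia = S/5 = (2900/1633)/5 = 580/1633 ≈ 0.355 in
Since P=5.750 > Ia=0.355: effective rainfall P−Ia = 35239/6532 in
Q: (35239/6532)² ÷ (46839/6532) = 1241787121/305952348 in (≈ 4.059 in)

Q = 1241787121/305952348 in ≈ 4.059 in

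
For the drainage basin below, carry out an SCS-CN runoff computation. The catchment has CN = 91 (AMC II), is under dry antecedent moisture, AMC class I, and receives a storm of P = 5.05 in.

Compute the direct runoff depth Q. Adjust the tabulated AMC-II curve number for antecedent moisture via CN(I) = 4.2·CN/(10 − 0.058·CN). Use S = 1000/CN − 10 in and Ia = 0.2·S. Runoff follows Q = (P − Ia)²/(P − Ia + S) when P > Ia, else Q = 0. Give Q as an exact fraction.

Q = 3403205569/1125413380 in ≈ 3.024 in

Adjust CN=91 to AMC I: 4.2·91/(10 − 0.058·91) → (1911/5) ÷ (2361/500) = 63700/787 ≈ 80.940
Max retention: S = 1000/(63700/787) − 10 = 1500/637 in (≈ 2.355 in)
Ia = 0.2S: 0.2·2.355 = 0.471 in (exactly 300/637)
P − Ia = 5.050 − 0.471 = 58337/12740 ≈ 4.579 in (> 0, runoff occurs)
Q: (58337/12740)² ÷ (88337/12740) = 3403205569/1125413380 in (≈ 3.024 in)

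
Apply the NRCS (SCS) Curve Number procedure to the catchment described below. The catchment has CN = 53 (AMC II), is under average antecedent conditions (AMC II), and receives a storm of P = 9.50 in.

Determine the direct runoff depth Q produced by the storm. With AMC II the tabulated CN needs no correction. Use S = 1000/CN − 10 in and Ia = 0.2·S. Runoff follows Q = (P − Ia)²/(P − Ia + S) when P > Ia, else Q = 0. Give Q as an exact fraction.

CN(II) = 53; AMC II needs no correction.
S = 1000/53 − 10 = 470/53 in ≈ 8.868 in
Ia = 0.2·(470/53) = 94/53 in ≈ 1.774 in
Excess rainfall: 9.500 − 1.774 = 7.726 in; P > Ia so Q > 0
Q: (819/106)² ÷ (1759/106) = 670761/186454 in (≈ 3.597 in)

Q = 670761/186454 in ≈ 3.597 in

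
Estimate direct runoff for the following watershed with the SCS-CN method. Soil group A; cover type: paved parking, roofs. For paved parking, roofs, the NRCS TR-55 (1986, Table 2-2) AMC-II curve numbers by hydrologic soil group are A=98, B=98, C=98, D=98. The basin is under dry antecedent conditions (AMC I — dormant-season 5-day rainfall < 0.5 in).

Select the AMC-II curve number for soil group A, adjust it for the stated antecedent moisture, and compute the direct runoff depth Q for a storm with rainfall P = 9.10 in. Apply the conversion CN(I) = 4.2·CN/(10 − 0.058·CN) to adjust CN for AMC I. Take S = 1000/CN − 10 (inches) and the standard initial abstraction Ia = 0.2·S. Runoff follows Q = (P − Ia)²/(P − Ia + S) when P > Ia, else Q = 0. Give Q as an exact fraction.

Q = 8581984321/1004705310 in ≈ 8.542 in

NRCS table: paved parking, roofs, soil group A → CN(II) = 98
Dry (AMC I): CN(I) = 4.2·98/(10 − 0.058·98) = (2058/5)/(1079/250) = 102900/1079 ≈ 95.366
Max retention: S = 1000/(102900/1079) − 10 = 500/1029 in (≈ 0.486 in)
Ia = 0.2·(500/1029) = 100/1029 in ≈ 0.097 in
P − Ia = 9.100 − 0.097 = 92639/10290 ≈ 9.003 in (> 0, runoff occurs)
Q = (92639/10290)²/((92639/10290) + 500/1029) = (8581984321/105884100)/(97639/10290) = 8581984321/1004705310 in ≈ 8.542 in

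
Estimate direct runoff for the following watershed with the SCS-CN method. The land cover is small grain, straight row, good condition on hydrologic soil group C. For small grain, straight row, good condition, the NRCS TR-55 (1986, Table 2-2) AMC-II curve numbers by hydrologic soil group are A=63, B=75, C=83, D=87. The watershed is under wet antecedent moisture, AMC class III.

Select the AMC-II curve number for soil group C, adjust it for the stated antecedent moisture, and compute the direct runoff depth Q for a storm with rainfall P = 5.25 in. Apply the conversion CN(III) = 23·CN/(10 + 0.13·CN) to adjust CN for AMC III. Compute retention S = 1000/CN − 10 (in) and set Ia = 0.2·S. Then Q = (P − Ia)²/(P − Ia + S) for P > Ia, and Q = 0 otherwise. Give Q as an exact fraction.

Q = 1499935441/347659444 in ≈ 4.314 in

NRCS table: small grain, straight row, good condition, soil group C → CN(II) = 83
CN(III) from CN(II)=83: (23·83)/(10 + 0.13·83) = 190900/2079 ≈ 91.823
Retention S: 1000/CN − 10 with CN=91.823 → S = 1700/1909 ≈ 0.891 in
Initial abstraction Ia = S/5 = (1700/1909)/5 = 340/1909 ≈ 0.178 in
Since P=5.250 > Ia=0.178: effective rainfall P−Ia = 38729/7636 in
Runoff Q = (P−Ia)²/(P−Ia+S) = (5.072)²/(5.072+0.891) = 1499935441/347659444 ≈ 4.314 in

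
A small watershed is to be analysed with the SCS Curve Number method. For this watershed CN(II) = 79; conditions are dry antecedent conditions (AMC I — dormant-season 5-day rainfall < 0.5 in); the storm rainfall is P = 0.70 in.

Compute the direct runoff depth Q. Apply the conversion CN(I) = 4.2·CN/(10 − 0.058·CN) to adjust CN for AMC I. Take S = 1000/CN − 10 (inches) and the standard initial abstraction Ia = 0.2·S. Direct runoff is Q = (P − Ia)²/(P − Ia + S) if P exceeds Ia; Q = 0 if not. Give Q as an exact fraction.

Q = 0 in ≈ 0.000 in

Dry (AMC I): CN(I) = 4.2·79/(10 − 0.058·79) = (1659/5)/(2709/500) = 7900/129 ≈ 61.240
S = 1000/(7900/129) − 10 = 500/79 in ≈ 6.329 in
Initial abstraction Ia = S/5 = (500/79)/5 = 100/79 ≈ 1.266 in
P = 0.700 ≤ Ia = 1.266 in: entire storm abstracted, Q = 0.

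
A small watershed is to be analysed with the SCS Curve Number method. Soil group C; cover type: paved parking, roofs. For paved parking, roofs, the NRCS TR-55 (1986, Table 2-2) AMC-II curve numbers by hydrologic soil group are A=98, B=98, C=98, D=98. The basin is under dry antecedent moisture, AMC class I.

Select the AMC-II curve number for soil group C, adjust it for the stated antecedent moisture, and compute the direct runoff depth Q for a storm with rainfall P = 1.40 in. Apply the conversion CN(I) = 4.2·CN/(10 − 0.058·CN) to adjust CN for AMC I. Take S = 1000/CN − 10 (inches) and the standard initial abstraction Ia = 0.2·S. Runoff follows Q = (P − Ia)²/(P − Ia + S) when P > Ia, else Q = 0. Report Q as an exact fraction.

Q = 44930209/47349435 in ≈ 0.949 in

NRCS table: paved parking, roofs, soil group C → CN(II) = 98
Adjust CN=98 to AMC I: 4.2·98/(10 − 0.058·98) → (2058/5) ÷ (1079/250) = 102900/1079 ≈ 95.366
Max retention: S = 1000/(102900/1079) − 10 = 500/1029 in (≈ 0.486 in)
Ia = 0.2·(500/1029) = 100/1029 in ≈ 0.097 in
Excess rainfall: 1.400 − 0.097 = 1.303 in; P > Ia so Q > 0
Runoff Q = (P−Ia)²/(P−Ia+S) = (1.303)²/(1.303+0.486) = 44930209/47349435 ≈ 0.949 in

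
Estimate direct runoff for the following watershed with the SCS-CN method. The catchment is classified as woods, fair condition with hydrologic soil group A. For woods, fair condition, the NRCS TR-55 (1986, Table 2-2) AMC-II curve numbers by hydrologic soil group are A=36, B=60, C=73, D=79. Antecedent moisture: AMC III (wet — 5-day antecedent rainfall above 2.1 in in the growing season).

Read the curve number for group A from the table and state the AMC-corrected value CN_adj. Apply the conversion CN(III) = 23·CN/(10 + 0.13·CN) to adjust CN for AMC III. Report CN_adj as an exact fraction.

CN_adj = 20700/367 ≈ 56.403

NRCS table: woods, fair condition, soil group A → CN(II) = 36
Adjust CN=36 to AMC III: 23·36/(10 + 0.13·36) → 828 ÷ (367/25) = 20700/367 ≈ 56.403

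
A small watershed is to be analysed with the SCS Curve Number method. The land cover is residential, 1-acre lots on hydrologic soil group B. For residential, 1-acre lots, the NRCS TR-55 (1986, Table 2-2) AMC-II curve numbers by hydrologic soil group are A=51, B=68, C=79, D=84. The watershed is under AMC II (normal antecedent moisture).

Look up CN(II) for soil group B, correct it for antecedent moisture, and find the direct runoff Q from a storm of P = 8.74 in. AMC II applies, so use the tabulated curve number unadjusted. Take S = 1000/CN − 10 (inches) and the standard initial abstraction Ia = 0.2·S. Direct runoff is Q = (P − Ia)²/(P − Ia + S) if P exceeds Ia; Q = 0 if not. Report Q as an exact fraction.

Q = 43943641/9034650 in ≈ 4.864 in

NRCS table: residential, 1-acre lots, soil group B → CN(II) = 68
CN(II) = 68; AMC II needs no correction.
Max retention: S = 1000/68 − 10 = 80/17 in (≈ 4.706 in)
Initial abstraction Ia = S/5 = (80/17)/5 = 16/17 ≈ 0.941 in
Since P=8.740 > Ia=0.941: effective rainfall P−Ia = 6629/850 in
Q = (6629/850)²/((6629/850) + 80/17) = (43943641/722500)/(10629/850) = 43943641/9034650 in ≈ 4.864 in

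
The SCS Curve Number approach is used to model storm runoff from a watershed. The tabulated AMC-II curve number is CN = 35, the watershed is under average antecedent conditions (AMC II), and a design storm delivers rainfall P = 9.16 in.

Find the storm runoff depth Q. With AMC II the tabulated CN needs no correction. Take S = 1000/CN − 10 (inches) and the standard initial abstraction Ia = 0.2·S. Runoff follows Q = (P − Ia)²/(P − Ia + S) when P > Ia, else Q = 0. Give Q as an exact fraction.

AMC II — tabulated CN = 35 applies directly.
Max retention: S = 1000/35 − 10 = 130/7 in (≈ 18.571 in)
Ia = 0.2·(130/7) = 26/7 in ≈ 3.714 in
P − Ia = 9.160 − 3.714 = 953/175 ≈ 5.446 in (> 0, runoff occurs)
Runoff Q = (P−Ia)²/(P−Ia+S) = (5.446)²/(5.446+18.571) = 908209/735525 ≈ 1.235 in

Q = 908209/735525 in ≈ 1.235 in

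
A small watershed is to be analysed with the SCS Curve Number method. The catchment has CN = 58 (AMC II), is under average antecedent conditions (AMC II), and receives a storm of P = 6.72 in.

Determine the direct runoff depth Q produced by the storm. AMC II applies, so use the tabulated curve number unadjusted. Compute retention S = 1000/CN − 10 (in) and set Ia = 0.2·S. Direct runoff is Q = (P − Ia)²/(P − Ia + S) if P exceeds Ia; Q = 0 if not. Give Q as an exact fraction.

AMC II — tabulated CN = 58 applies directly.
S = 1000/58 − 10 = 210/29 in ≈ 7.241 in
Ia = 0.2S: 0.2·7.241 = 1.448 in (exactly 42/29)
Excess rainfall: 6.720 − 1.448 = 5.272 in; P > Ia so Q > 0
Q = (3822/725)²/((3822/725) + 210/29) = (14607684/525625)/(9072/725) = 57967/26100 in ≈ 2.221 in

Q = 57967/26100 in ≈ 2.221 in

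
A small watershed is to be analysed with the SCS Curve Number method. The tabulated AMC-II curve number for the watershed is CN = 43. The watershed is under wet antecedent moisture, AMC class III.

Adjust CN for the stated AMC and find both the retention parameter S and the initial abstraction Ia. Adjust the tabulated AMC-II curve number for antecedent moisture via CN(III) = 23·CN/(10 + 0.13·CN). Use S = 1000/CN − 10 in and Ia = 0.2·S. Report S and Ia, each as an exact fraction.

S = 5700/989 in ≈ 5.763 in; Ia = 1140/989 in ≈ 1.153 in

CN(III) from CN(II)=43: (23·43)/(10 + 0.13·43) = 98900/1559 ≈ 63.438
Retention S: 1000/CN − 10 with CN=63.438 → S = 5700/989 ≈ 5.763 in
Initial abstraction Ia = S/5 = (5700/989)/5 = 1140/989 ≈ 1.153 in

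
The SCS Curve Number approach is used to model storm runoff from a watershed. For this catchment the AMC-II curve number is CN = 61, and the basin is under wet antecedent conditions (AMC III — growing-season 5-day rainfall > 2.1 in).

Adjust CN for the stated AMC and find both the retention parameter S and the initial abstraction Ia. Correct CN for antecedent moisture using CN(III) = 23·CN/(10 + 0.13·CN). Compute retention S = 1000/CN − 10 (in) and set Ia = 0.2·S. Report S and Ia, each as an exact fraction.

S = 3900/1403 in ≈ 2.780 in; Ia = 780/1403 in ≈ 0.556 in

Adjust CN=61 to AMC III: 23·61/(10 + 0.13·61) → 1403 ÷ (1793/100) = 140300/1793 ≈ 78.249
Max retention: S = 1000/(140300/1793) − 10 = 3900/1403 in (≈ 2.780 in)
Initial abstraction Ia = S/5 = (3900/1403)/5 = 780/1403 ≈ 0.556 in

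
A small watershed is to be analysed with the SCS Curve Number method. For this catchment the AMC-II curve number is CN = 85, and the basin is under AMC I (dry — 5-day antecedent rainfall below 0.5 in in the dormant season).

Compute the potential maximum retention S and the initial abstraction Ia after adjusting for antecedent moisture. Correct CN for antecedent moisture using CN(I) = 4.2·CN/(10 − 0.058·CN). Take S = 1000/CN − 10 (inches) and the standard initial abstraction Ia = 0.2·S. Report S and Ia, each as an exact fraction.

Dry (AMC I): CN(I) = 4.2·85/(10 − 0.058·85) = 357/(507/100) = 11900/169 ≈ 70.414
Max retention: S = 1000/(11900/169) − 10 = 500/119 in (≈ 4.202 in)
Ia = 0.2S: 0.2·4.202 = 0.840 in (exactly 100/119)

S = 500/119 in ≈ 4.202 in; Ia = 100/119 in ≈ 0.840 in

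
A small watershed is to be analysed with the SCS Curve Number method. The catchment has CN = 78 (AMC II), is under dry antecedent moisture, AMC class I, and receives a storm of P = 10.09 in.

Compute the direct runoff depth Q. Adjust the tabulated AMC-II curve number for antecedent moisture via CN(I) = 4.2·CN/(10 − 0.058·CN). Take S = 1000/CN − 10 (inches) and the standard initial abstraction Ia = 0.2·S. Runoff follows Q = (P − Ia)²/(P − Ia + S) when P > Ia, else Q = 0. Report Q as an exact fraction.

Q = 513187409641/103715784900 in ≈ 4.948 in

CN(I) from CN(II)=78: (4.2·78)/(10 − 0.058·78) = 81900/1369 ≈ 59.825
Max retention: S = 1000/(81900/1369) − 10 = 5500/819 in (≈ 6.716 in)
Ia = 0.2·(5500/819) = 1100/819 in ≈ 1.343 in
P − Ia = 10.090 − 1.343 = 716371/81900 ≈ 8.747 in (> 0, runoff occurs)
Q = (716371/81900)²/((716371/81900) + 5500/819) = (513187409641/6707610000)/(1266371/81900) = 513187409641/103715784900 in ≈ 4.948 in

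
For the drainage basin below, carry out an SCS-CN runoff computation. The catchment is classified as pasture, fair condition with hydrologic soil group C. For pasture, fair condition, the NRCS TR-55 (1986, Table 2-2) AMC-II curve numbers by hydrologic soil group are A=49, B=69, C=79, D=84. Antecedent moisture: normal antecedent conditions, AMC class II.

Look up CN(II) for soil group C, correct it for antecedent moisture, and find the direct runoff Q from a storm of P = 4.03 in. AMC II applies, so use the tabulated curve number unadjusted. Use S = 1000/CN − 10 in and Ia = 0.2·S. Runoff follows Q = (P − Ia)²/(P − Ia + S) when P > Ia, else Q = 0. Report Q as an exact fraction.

NRCS table: pasture, fair condition, soil group C → CN(II) = 79
AMC II — tabulated CN = 79 applies directly.
Max retention: S = 1000/79 − 10 = 210/79 in (≈ 2.658 in)
Ia = 0.2·(210/79) = 42/79 in ≈ 0.532 in
P − Ia = 4.030 − 0.532 = 27637/7900 ≈ 3.498 in (> 0, runoff occurs)
Runoff Q = (P−Ia)²/(P−Ia+S) = (3.498)²/(3.498+2.658) = 763803769/384232300 ≈ 1.988 in

Q = 763803769/384232300 in ≈ 1.988 in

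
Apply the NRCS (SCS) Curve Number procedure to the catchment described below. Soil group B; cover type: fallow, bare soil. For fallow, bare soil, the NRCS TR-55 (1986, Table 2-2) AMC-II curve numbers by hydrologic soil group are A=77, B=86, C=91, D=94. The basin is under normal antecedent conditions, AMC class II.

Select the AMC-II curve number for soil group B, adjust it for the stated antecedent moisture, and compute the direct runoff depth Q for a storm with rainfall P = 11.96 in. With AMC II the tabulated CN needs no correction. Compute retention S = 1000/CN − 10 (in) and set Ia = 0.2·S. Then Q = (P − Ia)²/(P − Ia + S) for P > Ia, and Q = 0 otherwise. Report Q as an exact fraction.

NRCS table: fallow, bare soil, soil group B → CN(II) = 86
CN(II) = 86; AMC II needs no correction.
Max retention: S = 1000/86 − 10 = 70/43 in (≈ 1.628 in)
Ia = 0.2·(70/43) = 14/43 in ≈ 0.326 in
Since P=11.960 > Ia=0.326: effective rainfall P−Ia = 12507/1075 in
Q: (12507/1075)² ÷ (14257/1075) = 156425049/15326275 in (≈ 10.206 in)

Q = 156425049/15326275 in ≈ 10.206 in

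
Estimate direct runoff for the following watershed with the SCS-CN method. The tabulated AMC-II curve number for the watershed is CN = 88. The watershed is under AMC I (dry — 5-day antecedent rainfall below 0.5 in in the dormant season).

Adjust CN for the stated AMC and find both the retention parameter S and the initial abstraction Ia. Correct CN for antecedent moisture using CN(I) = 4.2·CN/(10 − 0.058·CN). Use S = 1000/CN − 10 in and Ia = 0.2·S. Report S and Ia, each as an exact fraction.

Adjust CN=88 to AMC I: 4.2·88/(10 − 0.058·88) → (1848/5) ÷ (612/125) = 3850/51 ≈ 75.490
Retention S: 1000/CN − 10 with CN=75.490 → S = 250/77 ≈ 3.247 in
Ia = 0.2·(250/77) = 50/77 in ≈ 0.649 in

S = 250/77 in ≈ 3.247 in; Ia = 50/77 in ≈ 0.649 in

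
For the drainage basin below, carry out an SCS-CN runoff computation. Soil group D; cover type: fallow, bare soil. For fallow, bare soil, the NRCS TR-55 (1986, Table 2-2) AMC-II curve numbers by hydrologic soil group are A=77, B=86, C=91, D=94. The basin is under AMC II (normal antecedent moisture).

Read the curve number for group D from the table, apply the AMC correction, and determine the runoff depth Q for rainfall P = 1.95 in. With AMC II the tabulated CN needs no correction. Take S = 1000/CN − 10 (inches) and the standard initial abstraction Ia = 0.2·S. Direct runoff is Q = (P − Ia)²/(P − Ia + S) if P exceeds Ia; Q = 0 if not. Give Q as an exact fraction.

NRCS table: fallow, bare soil, soil group D → CN(II) = 94
CN(II) = 94; AMC II needs no correction.
Retention S: 1000/CN − 10 with CN=94.000 → S = 30/47 ≈ 0.638 in
Ia = 0.2·(30/47) = 6/47 in ≈ 0.128 in
Excess rainfall: 1.950 − 0.128 = 1.822 in; P > Ia so Q > 0
Q = (1713/940)²/((1713/940) + 30/47) = (2934369/883600)/(2313/940) = 326041/241580 in ≈ 1.350 in

Q = 326041/241580 in ≈ 1.350 in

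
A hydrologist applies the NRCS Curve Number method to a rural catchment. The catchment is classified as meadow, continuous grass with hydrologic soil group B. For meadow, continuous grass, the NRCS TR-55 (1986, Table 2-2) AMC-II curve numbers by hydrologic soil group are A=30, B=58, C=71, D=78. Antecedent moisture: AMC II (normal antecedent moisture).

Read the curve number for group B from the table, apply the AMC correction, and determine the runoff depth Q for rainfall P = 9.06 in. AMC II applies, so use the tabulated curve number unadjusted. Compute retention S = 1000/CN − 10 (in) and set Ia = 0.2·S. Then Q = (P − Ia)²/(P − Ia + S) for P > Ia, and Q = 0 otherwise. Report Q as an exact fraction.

NRCS table: meadow, continuous grass, soil group B → CN(II) = 58
CN(II) = 58; AMC II needs no correction.
Max retention: S = 1000/58 − 10 = 210/29 in (≈ 7.241 in)
Ia = 0.2S: 0.2·7.241 = 1.448 in (exactly 42/29)
Excess rainfall: 9.060 − 1.448 = 7.612 in; P > Ia so Q > 0
Q: (11037/1450)² ÷ (21537/1450) = 13535041/3469850 in (≈ 3.901 in)

Q = 13535041/3469850 in ≈ 3.901 in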